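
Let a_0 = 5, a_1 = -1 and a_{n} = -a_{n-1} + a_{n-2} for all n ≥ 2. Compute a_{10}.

225

The ordinary generating function has denominator 1 + y - y^2.
Iterating the recurrence: a_0,…,a_{10} = 5, -1, 6, -7, 13, -20, 33, -53, 86, -139, 225.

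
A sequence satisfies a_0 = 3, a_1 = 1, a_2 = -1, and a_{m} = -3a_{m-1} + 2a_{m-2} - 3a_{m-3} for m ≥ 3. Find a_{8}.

The ordinary generating function has denominator 1 + 3q - 2q^2 + 3q^3.
Iterating the recurrence: a_0,…,a_{8} = 3, 1, -1, -4, 7, -26, 104, -385, 1441.

1441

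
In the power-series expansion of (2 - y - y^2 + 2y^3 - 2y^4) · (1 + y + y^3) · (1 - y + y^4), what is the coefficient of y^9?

(2 - y - y^2 + 2y^3 - 2y^4) has coefficients 2,-1,-1,2,-2 for degrees 0…4.
(1 + y + y^3) has coefficients 1,1,0,1,0,0,0,0,0,0 for degrees 0…9.
Finally multiplying by (1 - y + y^4), the product of all factors after the first has coefficients 1,0,-1,1,0,1,0,1,0,0 for degrees 0…9.
[y^9] = 2·0 − 1·0 − 1·1 + 2·0 − 2·1 = -3.

-3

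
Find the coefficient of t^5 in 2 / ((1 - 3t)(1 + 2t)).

Partial fractions give a closed form: a_n = (6/5)·3^n + (4/5)·(-2)^n.
At n = 5: a_5 = 266.

266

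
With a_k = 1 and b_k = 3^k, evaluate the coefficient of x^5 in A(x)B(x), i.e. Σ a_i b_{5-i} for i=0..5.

364

This is [x^5] in the product of the two ordinary generating functions.
Σ = 1·243 + 1·81 + 1·27 + 1·9 + 1·3 + 1·1 = 364.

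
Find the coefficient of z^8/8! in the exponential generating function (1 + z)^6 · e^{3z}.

The EGF product rule gives c_8 = Σ_{k_1+k_2=8} C(8; k_1,k_2) · ∏ g_i(k_i), where (1+z)^6 gives the falling factorial (6)_k; e^{3z} gives (3)^k.
g_1(k) for k = 0…8: 1, 6, 30, 120, 360, 720, 720, 0, 0.
g_2(k) for k = 0…8: 1, 3, 9, 27, 81, 243, 729, 2187, 6561.
c_8 = Σ_k C(8,k)·g_1(k)·g_2(8−k) = 1·1·6561 + 8·6·2187 + 28·30·729 + 56·120·243 + 70·360·81 + 56·720·27 + 28·720·9 = 6561 + 104976 + 612360 + 1632960 + 2041200 + 1088640 + 181440 = 5668137.

5668137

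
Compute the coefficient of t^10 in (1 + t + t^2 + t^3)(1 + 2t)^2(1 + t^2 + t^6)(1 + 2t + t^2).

(1 + t + t^2 + t^3) has coefficients 1,1,1,1 for degrees 0…3.
(1 + 2t)^2 has coefficients 1,4,4,0,0,0,0,0,0,0,0 for degrees 0…10.
Multiplying by (1 + t^2 + t^6) gives running coefficients 1,4,5,4,4,0,1,4,4,0,0 for degrees 0…10.
Finally multiplying by (1 + 2t + t^2), the product of all factors after the first has coefficients 1,6,14,18,17,12,5,6,13,12,4 for degrees 0…10.
[t^10] = 1·4 + 1·12 + 1·13 + 1·6 = 35.

35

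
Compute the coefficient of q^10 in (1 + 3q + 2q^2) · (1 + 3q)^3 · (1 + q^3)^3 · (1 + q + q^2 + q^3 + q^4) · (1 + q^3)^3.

7100

(1 + 3q + 2q^2) has coefficients 1,3,2 for degrees 0…2.
(1 + 3q)^3 has coefficients 1,9,27,27,0,0,0,0,0,0,0 for degrees 0…10.
Multiplying by (1 + q^3)^3 gives running coefficients 1,9,27,30,27,81,84,27,81,82,9 for degrees 0…10.
Multiplying by (1 + q + q^2 + q^3 + q^4) gives running coefficients 1,10,37,67,94,174,249,249,300,355,283 for degrees 0…10.
Finally multiplying by (1 + q^3)^3, the product of all factors after the first has coefficients 1,10,37,70,124,285,453,561,933,1304,1322 for degrees 0…10.
[q^10] = 1·1322 + 3·1304 + 2·933 = 7100.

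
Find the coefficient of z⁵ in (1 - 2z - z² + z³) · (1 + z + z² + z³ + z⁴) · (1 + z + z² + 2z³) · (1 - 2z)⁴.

(1 - 2z - z² + z³) has coefficients 1,-2,-1,1 for degrees 0…3.
(1 + z + z² + z³ + z⁴) has coefficients 1,1,1,1,1,0 for degrees 0…5.
Multiplying by (1 + z + z² + 2z³) gives running coefficients 1,2,3,5,5,4 for degrees 0…5.
Finally multiplying by (1 - 2z)⁴, the product of all factors after the first has coefficients 1,-6,11,-3,-11,20 for degrees 0…5.
[z⁵] = 1·20 − 2·(-11) − 1·(-3) + 1·11 = 56.

56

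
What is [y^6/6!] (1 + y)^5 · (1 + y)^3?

The EGF product rule gives c_6 = Σ_{k_1+k_2=6} C(6; k_1,k_2) · ∏ g_i(k_i), where (1+y)^5 gives the falling factorial (5)_k; (1+y)^3 gives the falling factorial (3)_k.
g_1(k) for k = 0…6: 1, 5, 20, 60, 120, 120, 0.
g_2(k) for k = 0…6: 1, 3, 6, 6, 0, 0, 0.
c_6 = Σ_k C(6,k)·g_1(k)·g_2(6−k) = 20·60·6 + 15·120·6 + 6·120·3 = 7200 + 10800 + 2160 = 20160.

20160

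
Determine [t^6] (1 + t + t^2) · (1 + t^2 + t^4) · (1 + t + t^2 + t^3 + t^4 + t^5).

(1 + t + t^2) has coefficients 1,1,1 for degrees 0…2.
(1 + t^2 + t^4) has coefficients 1,0,1,0,1,0,0 for degrees 0…6.
Finally multiplying by (1 + t + t^2 + t^3 + t^4 + t^5), the product of all factors after the first has coefficients 1,1,2,2,3,3,2 for degrees 0…6.
[t^6] = 1·2 + 1·3 + 1·3 = 8.

8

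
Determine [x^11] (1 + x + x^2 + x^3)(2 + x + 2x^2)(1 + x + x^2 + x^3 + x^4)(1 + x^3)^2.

(1 + x + x^2 + x^3) has coefficients 1,1,1,1 for degrees 0…3.
(2 + x + 2x^2) has coefficients 2,1,2,0,0,0,0,0,0,0,0,0 for degrees 0…11.
Multiplying by (1 + x + x^2 + x^3 + x^4) gives running coefficients 2,3,5,5,5,3,2,0,0,0,0,0 for degrees 0…11.
Finally multiplying by (1 + x^3)^2, the product of all factors after the first has coefficients 2,3,5,9,11,13,14,13,11,9,5,3 for degrees 0…11.
[x^11] = 1·3 + 1·5 + 1·9 + 1·11 = 28.

28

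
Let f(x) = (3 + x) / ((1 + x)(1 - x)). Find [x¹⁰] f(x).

3

The denominator gives the recurrence a_n = a_(n−2) for n ≥ 2; the numerator fixes a_0 = 3, a_1 = 1.
Iterating: 3, 1, 3, 1, 3, 1, 3, 1, 3, 1, 3, so a_10 = 3.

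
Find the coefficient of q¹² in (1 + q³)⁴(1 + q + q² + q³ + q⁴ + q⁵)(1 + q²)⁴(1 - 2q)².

134

(1 + q³)⁴ has coefficients 1,0,0,4,0,0,6,0,0,4,0,0,1 for degrees 0…12.
(1 + q + q² + q³ + q⁴ + q⁵) has coefficients 1,1,1,1,1,1,0,0,0,0,0,0,0 for degrees 0…12.
Multiplying by (1 + q²)⁴ gives running coefficients 1,1,5,5,11,11,14,14,11,11,5,5,1 for degrees 0…12.
Finally multiplying by (1 - 2q)², the product of all factors after the first has coefficients 1,-3,5,-11,11,-13,14,2,11,23,5,29,1 for degrees 0…12.
[q¹²] = 1·1 + 4·23 + 6·14 + 4·(-11) + 1·1 = 134.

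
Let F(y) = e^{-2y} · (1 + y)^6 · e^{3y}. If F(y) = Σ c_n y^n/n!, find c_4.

1045

The EGF product rule gives c_4 = Σ_{k_1+k_2+k_3=4} C(4; k_1,k_2,k_3) · ∏ g_i(k_i), where e^{-2y} gives (-2)^k; (1+y)^6 gives the falling factorial (6)_k; e^{3y} gives (3)^k.
g_1(k) for k = 0…4: 1, -2, 4, -8, 16.
g_2(k) for k = 0…4: 1, 6, 30, 120, 360.
g_3(k) for k = 0…4: 1, 3, 9, 27, 81.
First combine the last two factors: h(k) = Σ_j C(k,j)·g_2(j)·g_3(k−j) for k = 0…4: 1, 9, 75, 579, 4149.
c_4 = Σ_k C(4,k)·g_1(k)·h(4−k) = 1·1·4149 + 4·(-2)·579 + 6·4·75 + 4·(-8)·9 + 1·16·1 = 4149 − 4632 + 1800 − 288 + 16 = 1045.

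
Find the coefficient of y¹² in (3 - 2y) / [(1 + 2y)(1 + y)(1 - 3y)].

571119

Partial fractions give a closed form: a_n = (16/5)·(-2)^n + (-5/4)·(-1)^n + (21/20)·3^n.
At n = 12: a_12 = 571119.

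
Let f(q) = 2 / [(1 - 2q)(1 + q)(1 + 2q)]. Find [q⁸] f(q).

682

The denominator gives the recurrence a_n = −a_(n−1) + 4a_(n−2) + 4a_(n−3) for n ≥ 3; the numerator fixes a_0 = 2, a_1 = -2, a_2 = 10.
Iterating: 2, -2, 10, -10, 42, -42, 170, -170, 682, so a_8 = 682.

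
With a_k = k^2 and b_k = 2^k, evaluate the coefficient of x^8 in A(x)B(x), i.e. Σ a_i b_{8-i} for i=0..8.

The convolution is the t^8 coefficient of A(t)B(t).
Σ = 0·256 + 1·128 + 4·64 + 9·32 + 16·16 + 25·8 + 36·4 + 49·2 + 64·1 = 1434.

1434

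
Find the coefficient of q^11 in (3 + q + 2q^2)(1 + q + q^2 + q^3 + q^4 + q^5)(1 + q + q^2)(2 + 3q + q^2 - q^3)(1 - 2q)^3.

-143

(3 + q + 2q^2) has coefficients 3,1,2 for degrees 0…2.
(1 + q + q^2 + q^3 + q^4 + q^5) has coefficients 1,1,1,1,1,1,0,0,0,0,0,0 for degrees 0…11.
Multiplying by (1 + q + q^2) gives running coefficients 1,2,3,3,3,3,2,1,0,0,0,0 for degrees 0…11.
Multiplying by (2 + 3q + q^2 - q^3) gives running coefficients 2,7,13,16,16,15,13,8,2,-1,-1,0 for degrees 0…11.
Finally multiplying by (1 - 2q)^3, the product of all factors after the first has coefficients 2,-5,-5,6,20,7,-13,-18,-10,-21,-35,-22 for degrees 0…11.
[q^11] = 3·(-22) + 1·(-35) + 2·(-21) = -143.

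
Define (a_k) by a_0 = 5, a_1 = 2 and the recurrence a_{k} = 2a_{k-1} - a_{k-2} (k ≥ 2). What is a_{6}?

-13

The ordinary generating function has denominator 1 - 2x + x^2.
Iterating the recurrence: a_0,…,a_{6} = 5, 2, -1, -4, -7, -10, -13.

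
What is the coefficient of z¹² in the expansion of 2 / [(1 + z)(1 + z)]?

The denominator gives the recurrence a_n = −2a_(n−1) − a_(n−2) for n ≥ 2; the numerator fixes a_0 = 2, a_1 = -4.
Iterating: 2, -4, 6, -8, 10, -12, 14, -16, 18, -20, 22, -24, 26, so a_12 = 26.

26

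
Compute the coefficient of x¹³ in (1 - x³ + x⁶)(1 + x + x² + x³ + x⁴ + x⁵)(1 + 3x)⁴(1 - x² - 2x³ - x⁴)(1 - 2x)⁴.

-2963

(1 - x³ + x⁶) has coefficients 1,0,0,-1,0,0,1 for degrees 0…6.
(1 + x + x² + x³ + x⁴ + x⁵) has coefficients 1,1,1,1,1,1,0,0,0,0,0,0,0,0 for degrees 0…13.
Multiplying by (1 + 3x)⁴ gives running coefficients 1,13,67,175,256,256,255,243,189,81,0,0,0,0 for degrees 0…13.
Multiplying by (1 - x² - 2x³ - x⁴) gives running coefficients 1,13,66,160,162,-66,-418,-700,-834,-928,-930,-702,-351,-81 for degrees 0…13.
Finally multiplying by (1 - 2x)⁴, the product of all factors after the first has coefficients 1,5,-14,-88,66,574,-66,-1564,-562,1264,2190,-46,-703,791 for degrees 0…13.
[x¹³] = 1·791 − 1·2190 + 1·(-1564) = -2963.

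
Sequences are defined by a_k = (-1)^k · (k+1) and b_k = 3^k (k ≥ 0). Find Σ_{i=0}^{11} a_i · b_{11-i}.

99642

This is [x^11] in the product of the two ordinary generating functions.
Σ = 1·177147 − 2·59049 + 3·19683 − 4·6561 + 5·2187 − 6·729 + 7·243 − 8·81 + 9·27 − 10·9 + 11·3 − 12·1 = 99642.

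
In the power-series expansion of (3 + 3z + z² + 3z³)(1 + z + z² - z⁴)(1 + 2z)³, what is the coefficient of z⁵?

146

(3 + 3z + z² + 3z³) has coefficients 3,3,1,3 for degrees 0…3.
(1 + z + z² - z⁴) has coefficients 1,1,1,0,-1,0 for degrees 0…5.
Finally multiplying by (1 + 2z)³, the product of all factors after the first has coefficients 1,7,19,26,19,2 for degrees 0…5.
[z⁵] = 3·2 + 3·19 + 1·26 + 3·19 = 146.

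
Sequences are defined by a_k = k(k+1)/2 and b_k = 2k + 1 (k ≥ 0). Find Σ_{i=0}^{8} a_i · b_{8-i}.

The convolution is the t^8 coefficient of A(t)B(t).
Σ = 0·17 + 1·15 + 3·13 + 6·11 + 10·9 + 15·7 + 21·5 + 28·3 + 36·1 = 540.

540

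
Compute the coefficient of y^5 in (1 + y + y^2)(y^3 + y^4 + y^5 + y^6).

(1 + y + y^2) has coefficients 1,1,1 for degrees 0…2.
(y^3 + y^4 + y^5 + y^6) has coefficients 0,0,0,1,1,1 for degrees 0…5.
[y^5] = 1·1 + 1·1 + 1·1 = 3.

3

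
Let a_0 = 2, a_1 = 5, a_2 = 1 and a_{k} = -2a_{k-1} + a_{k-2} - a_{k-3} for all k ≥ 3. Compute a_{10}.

-1317

The ordinary generating function has denominator 1 + 2q - q^2 + q^3.
Iterating the recurrence: a_0,…,a_{10} = 2, 5, 1, 1, -6, 12, -31, 80, -203, 517, -1317.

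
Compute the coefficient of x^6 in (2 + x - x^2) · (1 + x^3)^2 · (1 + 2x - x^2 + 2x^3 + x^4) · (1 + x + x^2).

(2 + x - x^2) has coefficients 2,1,-1 for degrees 0…2.
(1 + x^3)^2 has coefficients 1,0,0,2,0,0,1 for degrees 0…6.
Multiplying by (1 + 2x - x^2 + 2x^3 + x^4) gives running coefficients 1,2,-1,4,5,-2,5 for degrees 0…6.
Finally multiplying by (1 + x + x^2), the product of all factors after the first has coefficients 1,3,2,5,8,7,8 for degrees 0…6.
[x^6] = 2·8 + 1·7 − 1·8 = 15.

15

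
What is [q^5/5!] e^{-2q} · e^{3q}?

The EGF product rule gives c_5 = Σ_{k_1+k_2=5} C(5; k_1,k_2) · ∏ g_i(k_i), where e^{-2q} gives (-2)^k; e^{3q} gives (3)^k.
g_1(k) for k = 0…5: 1, -2, 4, -8, 16, -32.
g_2(k) for k = 0…5: 1, 3, 9, 27, 81, 243.
c_5 = Σ_k C(5,k)·g_1(k)·g_2(5−k) = 1·1·243 + 5·(-2)·81 + 10·4·27 + 10·(-8)·9 + 5·16·3 + 1·(-32)·1 = 243 − 810 + 1080 − 720 + 240 − 32 = 1.

1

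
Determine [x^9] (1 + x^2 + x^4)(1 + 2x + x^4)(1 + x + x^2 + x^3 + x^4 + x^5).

(1 + x^2 + x^4) has coefficients 1,0,1,0,1 for degrees 0…4.
(1 + 2x + x^4) has coefficients 1,2,0,0,1,0,0,0,0,0 for degrees 0…9.
Finally multiplying by (1 + x + x^2 + x^3 + x^4 + x^5), the product of all factors after the first has coefficients 1,3,3,3,4,4,3,1,1,1 for degrees 0…9.
[x^9] = 1·1 + 1·1 + 1·4 = 6.

6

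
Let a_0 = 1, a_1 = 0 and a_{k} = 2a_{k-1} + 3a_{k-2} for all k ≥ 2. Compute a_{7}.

The ordinary generating function has denominator 1 - 2y - 3y^2.
Iterating the recurrence: a_0,…,a_{7} = 1, 0, 3, 6, 21, 60, 183, 546.

546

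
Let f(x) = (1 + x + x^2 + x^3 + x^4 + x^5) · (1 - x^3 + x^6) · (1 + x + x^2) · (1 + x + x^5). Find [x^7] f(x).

3

(1 + x + x^2 + x^3 + x^4 + x^5) has coefficients 1,1,1,1,1,1 for degrees 0…5.
(1 - x^3 + x^6) has coefficients 1,0,0,-1,0,0,1,0 for degrees 0…7.
Multiplying by (1 + x + x^2) gives running coefficients 1,1,1,-1,-1,-1,1,1 for degrees 0…7.
Finally multiplying by (1 + x + x^5), the product of all factors after the first has coefficients 1,2,2,0,-2,-1,1,3 for degrees 0…7.
[x^7] = 1·3 + 1·1 + 1·(-1) + 1·(-2) + 1·0 + 1·2 = 3.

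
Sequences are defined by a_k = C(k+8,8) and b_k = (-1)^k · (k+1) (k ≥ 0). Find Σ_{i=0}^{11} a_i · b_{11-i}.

29844

Write out a_i and b_{11-i} for i = 0,…,11 and sum the products.
Σ = 1·(-12) + 9·11 + 45·(-10) + 165·9 + 495·(-8) + 1287·7 + 3003·(-6) + 6435·5 + 12870·(-4) + 24310·3 + 43758·(-2) + 75582·1 = 29844.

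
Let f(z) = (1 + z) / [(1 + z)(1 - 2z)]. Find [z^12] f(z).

Partial fractions give a closed form: a_n = (1)·2^n.
At n = 12: a_12 = 4096.

4096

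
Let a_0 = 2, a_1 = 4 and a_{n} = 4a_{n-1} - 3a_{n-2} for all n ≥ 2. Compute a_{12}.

The ordinary generating function has denominator 1 - 4x + 3x^2.
Iterating the recurrence: a_0,…,a_{12} = 2, 4, 10, 28, 82, 244, 730, 2188, 6562, 19684, 59050, 177148, 531442.

531442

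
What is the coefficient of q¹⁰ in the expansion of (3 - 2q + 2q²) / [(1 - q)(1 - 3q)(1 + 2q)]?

Partial fractions give a closed form: a_n = (-1/2)·1^n + (23/10)·3^n + (6/5)·(-2)^n.
At n = 10: a_10 = 137041.

137041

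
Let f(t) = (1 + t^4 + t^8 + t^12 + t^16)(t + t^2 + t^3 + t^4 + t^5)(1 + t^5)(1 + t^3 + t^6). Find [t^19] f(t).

7

(1 + t^4 + t^8 + t^12 + t^16) has coefficients 1,0,0,0,1,0,0,0,1,0,0,0,1,0,0,0,1 for degrees 0…16.
(t + t^2 + t^3 + t^4 + t^5) has coefficients 0,1,1,1,1,1,0,0,0,0,0,0,0,0,0,0,0,0,0,0 for degrees 0…19.
Multiplying by (1 + t^5) gives running coefficients 0,1,1,1,1,1,1,1,1,1,1,0,0,0,0,0,0,0,0,0 for degrees 0…19.
Finally multiplying by (1 + t^3 + t^6), the product of all factors after the first has coefficients 0,1,1,1,2,2,2,3,3,3,3,2,2,2,1,1,1,0,0,0 for degrees 0…19.
[t^19] = 1·0 + 1·1 + 1·2 + 1·3 + 1·1 = 7.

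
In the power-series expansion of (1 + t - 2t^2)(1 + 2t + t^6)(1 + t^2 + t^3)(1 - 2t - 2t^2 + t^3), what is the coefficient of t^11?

-5

(1 + t - 2t^2) has coefficients 1,1,-2 for degrees 0…2.
(1 + 2t + t^6) has coefficients 1,2,0,0,0,0,1,0,0,0,0,0 for degrees 0…11.
Multiplying by (1 + t^2 + t^3) gives running coefficients 1,2,1,3,2,0,1,0,1,1,0,0 for degrees 0…11.
Finally multiplying by (1 - 2t - 2t^2 + t^3), the product of all factors after the first has coefficients 1,0,-5,-2,-4,-9,0,0,-1,0,-4,-1 for degrees 0…11.
[t^11] = 1·(-1) + 1·(-4) − 2·0 = -5.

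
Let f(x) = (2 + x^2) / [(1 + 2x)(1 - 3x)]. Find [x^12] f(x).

The denominator gives the recurrence a_n = a_(n−1) + 6a_(n−2) for n ≥ 3; the numerator fixes a_0 = 2, a_1 = 2, a_2 = 15.
Iterating: 2, 2, 15, 27, 117, 279, 981, 2655, 8541, 24471, 75717, 222543, 676845, so a_12 = 676845.

676845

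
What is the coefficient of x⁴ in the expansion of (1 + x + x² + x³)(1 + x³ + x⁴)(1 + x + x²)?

(1 + x + x² + x³) has coefficients 1,1,1,1 for degrees 0…3.
(1 + x³ + x⁴) has coefficients 1,0,0,1,1 for degrees 0…4.
Finally multiplying by (1 + x + x²), the product of all factors after the first has coefficients 1,1,1,1,2 for degrees 0…4.
[x⁴] = 1·2 + 1·1 + 1·1 + 1·1 = 5.

5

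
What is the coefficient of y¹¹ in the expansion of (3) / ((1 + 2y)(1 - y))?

-4095

Partial fractions give a closed form: a_n = (2)·(-2)^n + (1)·1^n.
At n = 11: a_11 = -4095.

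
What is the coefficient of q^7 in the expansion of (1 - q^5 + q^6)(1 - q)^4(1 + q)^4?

4

(1 - q^5 + q^6) has coefficients 1,0,0,0,0,-1,1 for degrees 0…6.
(1 - q)^4 has coefficients 1,-4,6,-4,1,0,0,0 for degrees 0…7.
Finally multiplying by (1 + q)^4, the product of all factors after the first has coefficients 1,0,-4,0,6,0,-4,0 for degrees 0…7.
[q^7] = 1·0 − 1·(-4) + 1·0 = 4.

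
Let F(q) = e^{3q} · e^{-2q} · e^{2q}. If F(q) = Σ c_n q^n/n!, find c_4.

The EGF product rule gives c_4 = Σ_{k_1+k_2+k_3=4} C(4; k_1,k_2,k_3) · ∏ g_i(k_i), where e^{3q} gives (3)^k; e^{-2q} gives (-2)^k; e^{2q} gives (2)^k.
g_1(k) for k = 0…4: 1, 3, 9, 27, 81.
g_2(k) for k = 0…4: 1, -2, 4, -8, 16.
g_3(k) for k = 0…4: 1, 2, 4, 8, 16.
First combine the last two factors: h(k) = Σ_j C(k,j)·g_2(j)·g_3(k−j) for k = 0…4: 1, 0, 0, 0, 0.
c_4 = Σ_k C(4,k)·g_1(k)·h(4−k) = 1·81·1 = 81.

81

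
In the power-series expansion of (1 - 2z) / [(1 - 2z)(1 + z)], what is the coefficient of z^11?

-1

Partial fractions give a closed form: a_n = (1)·(-1)^n.
At n = 11: a_11 = -1.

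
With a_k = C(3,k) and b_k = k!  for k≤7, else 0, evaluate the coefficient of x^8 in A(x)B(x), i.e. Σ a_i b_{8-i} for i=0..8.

The convolution is the x^8 coefficient of A(x)B(x).
Σ = 1·0 + 3·5040 + 3·720 + 1·120 + 0·24 + 0·6 + 0·2 + 0·1 + 0·1 = 17400.

17400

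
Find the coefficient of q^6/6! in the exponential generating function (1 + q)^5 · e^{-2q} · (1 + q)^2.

400

The EGF product rule gives c_6 = Σ_{k_1+k_2+k_3=6} C(6; k_1,k_2,k_3) · ∏ g_i(k_i), where (1+q)^5 gives the falling factorial (5)_k; e^{-2q} gives (-2)^k; (1+q)^2 gives the falling factorial (2)_k.
g_1(k) for k = 0…6: 1, 5, 20, 60, 120, 120, 0.
g_2(k) for k = 0…6: 1, -2, 4, -8, 16, -32, 64.
g_3(k) for k = 0…6: 1, 2, 2, 0, 0, 0, 0.
First combine the last two factors: h(k) = Σ_j C(k,j)·g_2(j)·g_3(k−j) for k = 0…6: 1, 0, -2, 4, 0, -32, 160.
c_6 = Σ_k C(6,k)·g_1(k)·h(6−k) = 1·1·160 + 6·5·(-32) + 20·60·4 + 15·120·(-2) = 160 − 960 + 4800 − 3600 = 400.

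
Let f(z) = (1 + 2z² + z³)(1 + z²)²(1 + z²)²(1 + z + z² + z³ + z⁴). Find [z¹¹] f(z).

(1 + 2z² + z³) has coefficients 1,0,2,1 for degrees 0…3.
(1 + z²)² has coefficients 1,0,2,0,1,0,0,0,0,0,0,0 for degrees 0…11.
Multiplying by (1 + z²)² gives running coefficients 1,0,4,0,6,0,4,0,1,0,0,0 for degrees 0…11.
Finally multiplying by (1 + z + z² + z³ + z⁴), the product of all factors after the first has coefficients 1,1,5,5,11,10,14,10,11,5,5,1 for degrees 0…11.
[z¹¹] = 1·1 + 2·5 + 1·11 = 22.

22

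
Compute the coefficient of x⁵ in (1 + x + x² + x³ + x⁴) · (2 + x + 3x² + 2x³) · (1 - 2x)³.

(1 + x + x² + x³ + x⁴) has coefficients 1,1,1,1,1 for degrees 0…4.
(2 + x + 3x² + 2x³) has coefficients 2,1,3,2,0,0 for degrees 0…5.
Finally multiplying by (1 - 2x)³, the product of all factors after the first has coefficients 2,-11,21,-20,16,0 for degrees 0…5.
[x⁵] = 1·0 + 1·16 + 1·(-20) + 1·21 + 1·(-11) = 6.

6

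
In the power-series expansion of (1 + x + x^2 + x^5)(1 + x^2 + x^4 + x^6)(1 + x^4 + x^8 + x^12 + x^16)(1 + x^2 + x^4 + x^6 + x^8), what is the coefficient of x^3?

2

(1 + x + x^2 + x^5) has coefficients 1,1,1,0 for degrees 0…3.
(1 + x^2 + x^4 + x^6) has coefficients 1,0,1,0 for degrees 0…3.
Multiplying by (1 + x^4 + x^8 + x^12 + x^16) gives running coefficients 1,0,1,0 for degrees 0…3.
Finally multiplying by (1 + x^2 + x^4 + x^6 + x^8), the product of all factors after the first has coefficients 1,0,2,0 for degrees 0…3.
[x^3] = 1·0 + 1·2 + 1·0 = 2.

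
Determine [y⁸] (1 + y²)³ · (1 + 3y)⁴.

(1 + y²)³ has coefficients 1,0,3,0,3,0,1 for degrees 0…6.
(1 + 3y)⁴ has coefficients 1,12,54,108,81,0,0,0,0 for degrees 0…8.
[y⁸] = 1·0 + 3·0 + 3·81 + 1·54 = 297.

297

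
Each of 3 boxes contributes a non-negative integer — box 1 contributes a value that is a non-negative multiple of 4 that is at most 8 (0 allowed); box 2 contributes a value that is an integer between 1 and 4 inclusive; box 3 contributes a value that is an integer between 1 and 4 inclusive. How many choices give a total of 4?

The generating function for the choices is (1 + q⁴ + q⁸)·(q + q² + q³ + q⁴)·(q + q² + q³ + q⁴); the count is [q⁴].
(1 + q⁴ + q⁸) has coefficients 1,0,0,0,1 for degrees 0…4.
(q + q² + q³ + q⁴) has coefficients 0,1,1,1,1 for degrees 0…4.
Finally multiplying by (q + q² + q³ + q⁴), the product of all factors after the first has coefficients 0,0,1,2,3 for degrees 0…4.
[q⁴] = 1·3 + 1·0 = 3.

3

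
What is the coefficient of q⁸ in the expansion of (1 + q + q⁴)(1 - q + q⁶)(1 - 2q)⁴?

64

(1 + q + q⁴) has coefficients 1,1,0,0,1 for degrees 0…4.
(1 - q + q⁶) has coefficients 1,-1,0,0,0,0,1,0,0 for degrees 0…8.
Finally multiplying by (1 - 2q)⁴, the product of all factors after the first has coefficients 1,-9,32,-56,48,-16,1,-8,24 for degrees 0…8.
[q⁸] = 1·24 + 1·(-8) + 1·48 = 64.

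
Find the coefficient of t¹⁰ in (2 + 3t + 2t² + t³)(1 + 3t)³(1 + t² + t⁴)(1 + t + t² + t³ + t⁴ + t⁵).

(2 + 3t + 2t² + t³) has coefficients 2,3,2,1 for degrees 0…3.
(1 + 3t)³ has coefficients 1,9,27,27,0,0,0,0,0,0,0 for degrees 0…10.
Multiplying by (1 + t² + t⁴) gives running coefficients 1,9,28,36,28,36,27,27,0,0,0 for degrees 0…10.
Finally multiplying by (1 + t + t² + t³ + t⁴ + t⁵), the product of all factors after the first has coefficients 1,10,38,74,102,138,164,182,154,118,90 for degrees 0…10.
[t¹⁰] = 2·90 + 3·118 + 2·154 + 1·182 = 1024.

1024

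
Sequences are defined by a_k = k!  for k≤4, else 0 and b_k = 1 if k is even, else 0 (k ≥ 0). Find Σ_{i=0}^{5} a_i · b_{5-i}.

7

The convolution is the t^5 coefficient of A(t)B(t).
Σ = 1·0 + 1·1 + 2·0 + 6·1 + 24·0 + 0·1 = 7.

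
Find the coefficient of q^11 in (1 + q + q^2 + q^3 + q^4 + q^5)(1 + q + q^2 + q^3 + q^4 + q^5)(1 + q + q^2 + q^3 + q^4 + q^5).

15

(1 + q + q^2 + q^3 + q^4 + q^5) has coefficients 1,1,1,1,1,1 for degrees 0…5.
(1 + q + q^2 + q^3 + q^4 + q^5) has coefficients 1,1,1,1,1,1,0,0,0,0,0,0 for degrees 0…11.
Finally multiplying by (1 + q + q^2 + q^3 + q^4 + q^5), the product of all factors after the first has coefficients 1,2,3,4,5,6,5,4,3,2,1,0 for degrees 0…11.
[q^11] = 1·0 + 1·1 + 1·2 + 1·3 + 1·4 + 1·5 = 15.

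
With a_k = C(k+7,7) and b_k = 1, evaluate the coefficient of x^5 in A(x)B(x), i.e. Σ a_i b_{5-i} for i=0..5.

The convolution is the x^5 coefficient of A(x)B(x).
Σ = 1·1 + 8·1 + 36·1 + 120·1 + 330·1 + 792·1 = 1287.

1287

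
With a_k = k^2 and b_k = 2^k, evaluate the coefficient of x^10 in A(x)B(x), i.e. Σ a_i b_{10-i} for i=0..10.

Write out a_i and b_{10-i} for i = 0,…,10 and sum the products.
Σ = 0·1024 + 1·512 + 4·256 + 9·128 + 16·64 + 25·32 + 36·16 + 49·8 + 64·4 + 81·2 + 100·1 = 5998.

5998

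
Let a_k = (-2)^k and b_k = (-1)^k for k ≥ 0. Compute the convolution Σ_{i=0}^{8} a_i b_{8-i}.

This is [x^8] in the product of the two ordinary generating functions.
Σ = 1·1 − 2·(-1) + 4·1 − 8·(-1) + 16·1 − 32·(-1) + 64·1 − 128·(-1) + 256·1 = 511.

511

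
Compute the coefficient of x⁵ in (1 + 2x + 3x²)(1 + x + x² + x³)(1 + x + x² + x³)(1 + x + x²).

(1 + 2x + 3x²) has coefficients 1,2,3 for degrees 0…2.
(1 + x + x² + x³) has coefficients 1,1,1,1,0,0 for degrees 0…5.
Multiplying by (1 + x + x² + x³) gives running coefficients 1,2,3,4,3,2 for degrees 0…5.
Finally multiplying by (1 + x + x²), the product of all factors after the first has coefficients 1,3,6,9,10,9 for degrees 0…5.
[x⁵] = 1·9 + 2·10 + 3·9 = 56.

56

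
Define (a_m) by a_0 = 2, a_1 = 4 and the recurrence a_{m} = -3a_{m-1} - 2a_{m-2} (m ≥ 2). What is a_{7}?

The ordinary generating function has denominator 1 + 3z + 2z^2.
Iterating the recurrence: a_0,…,a_{7} = 2, 4, -16, 40, -88, 184, -376, 760.

760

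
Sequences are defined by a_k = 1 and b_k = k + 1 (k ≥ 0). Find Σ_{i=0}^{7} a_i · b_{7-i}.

This is [x^7] in the product of the two ordinary generating functions.
Σ = 1·8 + 1·7 + 1·6 + 1·5 + 1·4 + 1·3 + 1·2 + 1·1 = 36.

36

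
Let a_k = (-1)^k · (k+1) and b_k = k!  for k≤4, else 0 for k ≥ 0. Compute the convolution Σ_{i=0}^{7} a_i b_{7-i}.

-79

This is [x^7] in the product of the two ordinary generating functions.
Σ = 1·0 − 2·0 + 3·0 − 4·24 + 5·6 − 6·2 + 7·1 − 8·1 = -79.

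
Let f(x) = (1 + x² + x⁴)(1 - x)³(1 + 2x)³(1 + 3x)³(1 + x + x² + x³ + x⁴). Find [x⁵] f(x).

(1 + x² + x⁴) has coefficients 1,0,1,0,1 for degrees 0…4.
(1 - x)³ has coefficients 1,-3,3,-1,0,0 for degrees 0…5.
Multiplying by (1 + 2x)³ gives running coefficients 1,3,-3,-11,6,12 for degrees 0…5.
Multiplying by (1 + 3x)³ gives running coefficients 1,12,51,70,-93,-312 for degrees 0…5.
Finally multiplying by (1 + x + x² + x³ + x⁴), the product of all factors after the first has coefficients 1,13,64,134,41,-272 for degrees 0…5.
[x⁵] = 1·(-272) + 1·134 + 1·13 = -125.

-125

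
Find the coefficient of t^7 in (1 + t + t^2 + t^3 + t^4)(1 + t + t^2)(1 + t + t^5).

(1 + t + t^2 + t^3 + t^4) has coefficients 1,1,1,1,1 for degrees 0…4.
(1 + t + t^2) has coefficients 1,1,1,0,0,0,0,0 for degrees 0…7.
Finally multiplying by (1 + t + t^5), the product of all factors after the first has coefficients 1,2,2,1,0,1,1,1 for degrees 0…7.
[t^7] = 1·1 + 1·1 + 1·1 + 1·0 + 1·1 = 4.

4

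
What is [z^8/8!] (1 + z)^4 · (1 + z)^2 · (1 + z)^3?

362880

The EGF product rule gives c_8 = Σ_{k_1+k_2+k_3=8} C(8; k_1,k_2,k_3) · ∏ g_i(k_i), where (1+z)^4 gives the falling factorial (4)_k; (1+z)^2 gives the falling factorial (2)_k; (1+z)^3 gives the falling factorial (3)_k.
g_1(k) for k = 0…8: 1, 4, 12, 24, 24, 0, 0, 0, 0.
g_2(k) for k = 0…8: 1, 2, 2, 0, 0, 0, 0, 0, 0.
g_3(k) for k = 0…8: 1, 3, 6, 6, 0, 0, 0, 0, 0.
First combine the last two factors: h(k) = Σ_j C(k,j)·g_2(j)·g_3(k−j) for k = 0…8: 1, 5, 20, 60, 120, 120, 0, 0, 0.
c_8 = Σ_k C(8,k)·g_1(k)·h(8−k) = 56·24·120 + 70·24·120 = 161280 + 201600 = 362880.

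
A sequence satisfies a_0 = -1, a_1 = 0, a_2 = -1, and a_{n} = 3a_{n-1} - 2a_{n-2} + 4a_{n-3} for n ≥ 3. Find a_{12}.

-64011

The ordinary generating function has denominator 1 - 3t + 2t^2 - 4t^3.
Iterating the recurrence: a_0,…,a_{12} = -1, 0, -1, -7, -19, -47, -131, -375, -1051, -2927, -8179, -22887, -64011.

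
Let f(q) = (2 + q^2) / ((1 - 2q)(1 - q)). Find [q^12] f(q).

The denominator gives the recurrence a_n = 3a_(n−1) − 2a_(n−2) for n ≥ 3; the numerator fixes a_0 = 2, a_1 = 6, a_2 = 15.
Iterating: 2, 6, 15, 33, 69, 141, 285, 573, 1149, 2301, 4605, 9213, 18429, so a_12 = 18429.

18429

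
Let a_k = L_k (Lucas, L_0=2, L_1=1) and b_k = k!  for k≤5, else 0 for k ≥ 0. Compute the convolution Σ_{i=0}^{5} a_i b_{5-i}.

This is [x^5] in the product of the two ordinary generating functions.
Σ = 2·120 + 1·24 + 3·6 + 4·2 + 7·1 + 11·1 = 308.

308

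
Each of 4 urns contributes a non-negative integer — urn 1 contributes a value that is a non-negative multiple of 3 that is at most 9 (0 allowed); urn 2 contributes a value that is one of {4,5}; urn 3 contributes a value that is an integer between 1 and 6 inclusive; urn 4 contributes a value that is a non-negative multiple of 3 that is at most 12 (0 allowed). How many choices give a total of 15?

14

The generating function for the choices is (1 + y^3 + y^6 + y^9)·(y^4 + y^5)·(y + y^2 + y^3 + y^4 + y^5 + y^6)·(1 + y^3 + y^6 + y^9 + y^12); the count is [y^15].
(1 + y^3 + y^6 + y^9) has coefficients 1,0,0,1,0,0,1,0,0,1 for degrees 0…9.
(y^4 + y^5) has coefficients 0,0,0,0,1,1,0,0,0,0,0,0,0,0,0,0 for degrees 0…15.
Multiplying by (y + y^2 + y^3 + y^4 + y^5 + y^6) gives running coefficients 0,0,0,0,0,1,2,2,2,2,2,1,0,0,0,0 for degrees 0…15.
Finally multiplying by (1 + y^3 + y^6 + y^9 + y^12), the product of all factors after the first has coefficients 0,0,0,0,0,1,2,2,3,4,4,4,4,4,4,4 for degrees 0…15.
[y^15] = 1·4 + 1·4 + 1·4 + 1·2 = 14.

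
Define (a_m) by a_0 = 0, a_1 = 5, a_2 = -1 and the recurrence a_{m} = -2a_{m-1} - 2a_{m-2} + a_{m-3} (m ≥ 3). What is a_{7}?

69

The ordinary generating function has denominator 1 + 2y + 2y^2 - y^3.
Iterating the recurrence: a_0,…,a_{7} = 0, 5, -1, -8, 23, -31, 8, 69.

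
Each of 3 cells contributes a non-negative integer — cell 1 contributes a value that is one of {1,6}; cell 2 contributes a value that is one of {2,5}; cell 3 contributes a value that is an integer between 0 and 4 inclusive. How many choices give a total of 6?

2

The generating function for the choices is (q + q^6)·(q^2 + q^5)·(1 + q + q^2 + q^3 + q^4); the count is [q^6].
(q + q^6) has coefficients 0,1,0,0,0,0,1 for degrees 0…6.
(q^2 + q^5) has coefficients 0,0,1,0,0,1,0 for degrees 0…6.
Finally multiplying by (1 + q + q^2 + q^3 + q^4), the product of all factors after the first has coefficients 0,0,1,1,1,2,2 for degrees 0…6.
[q^6] = 1·2 + 1·0 = 2.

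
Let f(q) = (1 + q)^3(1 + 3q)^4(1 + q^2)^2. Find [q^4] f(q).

766

(1 + q)^3 has coefficients 1,3,3,1 for degrees 0…3.
(1 + 3q)^4 has coefficients 1,12,54,108,81 for degrees 0…4.
Finally multiplying by (1 + q^2)^2, the product of all factors after the first has coefficients 1,12,56,132,190 for degrees 0…4.
[q^4] = 1·190 + 3·132 + 3·56 + 1·12 = 766.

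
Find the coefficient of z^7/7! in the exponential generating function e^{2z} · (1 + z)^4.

30144

The EGF product rule gives c_7 = Σ_{k_1+k_2=7} C(7; k_1,k_2) · ∏ g_i(k_i), where e^{2z} gives (2)^k; (1+z)^4 gives the falling factorial (4)_k.
g_1(k) for k = 0…7: 1, 2, 4, 8, 16, 32, 64, 128.
g_2(k) for k = 0…7: 1, 4, 12, 24, 24, 0, 0, 0.
c_7 = Σ_k C(7,k)·g_1(k)·g_2(7−k) = 35·8·24 + 35·16·24 + 21·32·12 + 7·64·4 + 1·128·1 = 6720 + 13440 + 8064 + 1792 + 128 = 30144.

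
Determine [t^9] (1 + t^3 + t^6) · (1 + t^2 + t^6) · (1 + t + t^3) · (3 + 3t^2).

18

(1 + t^3 + t^6) has coefficients 1,0,0,1,0,0,1 for degrees 0…6.
(1 + t^2 + t^6) has coefficients 1,0,1,0,0,0,1,0,0,0 for degrees 0…9.
Multiplying by (1 + t + t^3) gives running coefficients 1,1,1,2,0,1,1,1,0,1 for degrees 0…9.
Finally multiplying by (3 + 3t^2), the product of all factors after the first has coefficients 3,3,6,9,3,9,3,6,3,6 for degrees 0…9.
[t^9] = 1·6 + 1·3 + 1·9 = 18.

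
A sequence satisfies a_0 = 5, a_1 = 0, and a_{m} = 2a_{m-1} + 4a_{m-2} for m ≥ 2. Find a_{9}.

The ordinary generating function has denominator 1 - 2y - 4y^2.
Iterating the recurrence: a_0,…,a_{9} = 5, 0, 20, 40, 160, 480, 1600, 5120, 16640, 53760.

53760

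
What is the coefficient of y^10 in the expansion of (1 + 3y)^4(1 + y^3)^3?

255

(1 + 3y)^4 has coefficients 1,12,54,108,81 for degrees 0…4.
(1 + y^3)^3 has coefficients 1,0,0,3,0,0,3,0,0,1,0 for degrees 0…10.
[y^10] = 1·0 + 12·1 + 54·0 + 108·0 + 81·3 = 255.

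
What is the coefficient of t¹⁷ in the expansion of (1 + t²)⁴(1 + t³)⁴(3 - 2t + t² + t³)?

26

(1 + t²)⁴ has coefficients 1,0,4,0,6,0,4,0,1 for degrees 0…8.
(1 + t³)⁴ has coefficients 1,0,0,4,0,0,6,0,0,4,0,0,1,0,0,0,0,0 for degrees 0…17.
Finally multiplying by (3 - 2t + t² + t³), the product of all factors after the first has coefficients 3,-2,1,13,-8,4,22,-12,6,18,-8,4,7,-2,1,1,0,0 for degrees 0…17.
[t¹⁷] = 1·0 + 4·1 + 6·(-2) + 4·4 + 1·18 = 26.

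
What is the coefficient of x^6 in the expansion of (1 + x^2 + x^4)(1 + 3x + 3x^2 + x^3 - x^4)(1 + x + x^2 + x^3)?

13

(1 + x^2 + x^4) has coefficients 1,0,1,0,1 for degrees 0…4.
(1 + 3x + 3x^2 + x^3 - x^4) has coefficients 1,3,3,1,-1,0,0 for degrees 0…6.
Finally multiplying by (1 + x + x^2 + x^3), the product of all factors after the first has coefficients 1,4,7,8,6,3,0 for degrees 0…6.
[x^6] = 1·0 + 1·6 + 1·7 = 13.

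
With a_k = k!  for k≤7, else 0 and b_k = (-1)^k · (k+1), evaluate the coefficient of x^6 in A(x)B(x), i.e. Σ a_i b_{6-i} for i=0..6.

The convolution is the x^6 coefficient of A(x)B(x).
Σ = 1·7 + 1·(-6) + 2·5 + 6·(-4) + 24·3 + 120·(-2) + 720·1 = 539.

539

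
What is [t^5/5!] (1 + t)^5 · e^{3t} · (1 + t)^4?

129168

The EGF product rule gives c_5 = Σ_{k_1+k_2+k_3=5} C(5; k_1,k_2,k_3) · ∏ g_i(k_i), where (1+t)^5 gives the falling factorial (5)_k; e^{3t} gives (3)^k; (1+t)^4 gives the falling factorial (4)_k.
g_1(k) for k = 0…5: 1, 5, 20, 60, 120, 120.
g_2(k) for k = 0…5: 1, 3, 9, 27, 81, 243.
g_3(k) for k = 0…5: 1, 4, 12, 24, 24, 0.
First combine the last two factors: h(k) = Σ_j C(k,j)·g_2(j)·g_3(k−j) for k = 0…5: 1, 7, 45, 267, 1473, 7623.
c_5 = Σ_k C(5,k)·g_1(k)·h(5−k) = 1·1·7623 + 5·5·1473 + 10·20·267 + 10·60·45 + 5·120·7 + 1·120·1 = 7623 + 36825 + 53400 + 27000 + 4200 + 120 = 129168.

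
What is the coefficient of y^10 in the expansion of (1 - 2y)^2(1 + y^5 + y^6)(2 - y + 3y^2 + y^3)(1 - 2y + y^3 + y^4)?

25

(1 - 2y)^2 has coefficients 1,-4,4 for degrees 0…2.
(1 + y^5 + y^6) has coefficients 1,0,0,0,0,1,1,0,0,0,0 for degrees 0…10.
Multiplying by (2 - y + 3y^2 + y^3) gives running coefficients 2,-1,3,1,0,2,1,2,4,1,0 for degrees 0…10.
Finally multiplying by (1 - 2y + y^3 + y^4), the product of all factors after the first has coefficients 2,-5,5,-3,-1,4,1,1,2,-4,1 for degrees 0…10.
[y^10] = 1·1 − 4·(-4) + 4·2 = 25.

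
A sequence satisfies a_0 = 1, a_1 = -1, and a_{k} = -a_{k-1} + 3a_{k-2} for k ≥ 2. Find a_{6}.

97

The ordinary generating function has denominator 1 + q - 3q^2.
Iterating the recurrence: a_0,…,a_{6} = 1, -1, 4, -7, 19, -40, 97.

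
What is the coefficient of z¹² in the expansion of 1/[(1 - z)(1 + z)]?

1

The denominator gives the recurrence a_n = a_(n−2) for n ≥ 2; the numerator fixes a_0 = 1, a_1 = 0.
Iterating: 1, 0, 1, 0, 1, 0, 1, 0, 1, 0, 1, 0, 1, so a_12 = 1.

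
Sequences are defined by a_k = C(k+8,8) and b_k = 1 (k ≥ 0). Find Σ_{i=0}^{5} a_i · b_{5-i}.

Write out a_i and b_{5-i} for i = 0,…,5 and sum the products.
Σ = 1·1 + 9·1 + 45·1 + 165·1 + 495·1 + 1287·1 = 2002.

2002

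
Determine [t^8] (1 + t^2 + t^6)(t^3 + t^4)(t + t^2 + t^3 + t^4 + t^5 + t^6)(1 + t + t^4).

9

(1 + t^2 + t^6) has coefficients 1,0,1,0,0,0,1 for degrees 0…6.
(t^3 + t^4) has coefficients 0,0,0,1,1,0,0,0,0 for degrees 0…8.
Multiplying by (t + t^2 + t^3 + t^4 + t^5 + t^6) gives running coefficients 0,0,0,0,1,2,2,2,2 for degrees 0…8.
Finally multiplying by (1 + t + t^4), the product of all factors after the first has coefficients 0,0,0,0,1,3,4,4,5 for degrees 0…8.
[t^8] = 1·5 + 1·4 + 1·0 = 9.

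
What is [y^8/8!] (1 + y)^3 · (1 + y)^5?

40320

The EGF product rule gives c_8 = Σ_{k_1+k_2=8} C(8; k_1,k_2) · ∏ g_i(k_i), where (1+y)^3 gives the falling factorial (3)_k; (1+y)^5 gives the falling factorial (5)_k.
g_1(k) for k = 0…8: 1, 3, 6, 6, 0, 0, 0, 0, 0.
g_2(k) for k = 0…8: 1, 5, 20, 60, 120, 120, 0, 0, 0.
c_8 = Σ_k C(8,k)·g_1(k)·g_2(8−k) = 56·6·120 = 40320.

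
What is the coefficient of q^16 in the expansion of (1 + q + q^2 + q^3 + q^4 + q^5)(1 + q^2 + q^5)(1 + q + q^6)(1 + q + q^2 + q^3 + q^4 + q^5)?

(1 + q + q^2 + q^3 + q^4 + q^5) has coefficients 1,1,1,1,1,1 for degrees 0…5.
(1 + q^2 + q^5) has coefficients 1,0,1,0,0,1,0,0,0,0,0,0,0,0,0,0,0 for degrees 0…16.
Multiplying by (1 + q + q^6) gives running coefficients 1,1,1,1,0,1,2,0,1,0,0,1,0,0,0,0,0 for degrees 0…16.
Finally multiplying by (1 + q + q^2 + q^3 + q^4 + q^5), the product of all factors after the first has coefficients 1,2,3,4,4,5,6,5,5,4,4,4,2,2,1,1,1 for degrees 0…16.
[q^16] = 1·1 + 1·1 + 1·1 + 1·2 + 1·2 + 1·4 = 11.

11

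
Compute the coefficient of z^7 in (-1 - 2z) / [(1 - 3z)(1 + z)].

The denominator gives the recurrence a_n = 2a_(n−1) + 3a_(n−2) for n ≥ 3; the numerator fixes a_0 = -1, a_1 = -4, a_2 = -11.
Iterating: -1, -4, -11, -34, -101, -304, -911, -2734, so a_7 = -2734.

-2734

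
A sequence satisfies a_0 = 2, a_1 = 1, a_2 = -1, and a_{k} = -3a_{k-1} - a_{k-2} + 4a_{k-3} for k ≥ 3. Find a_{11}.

-3947

The ordinary generating function has denominator 1 + 3y + y^2 - 4y^3.
Iterating the recurrence: a_0,…,a_{11} = 2, 1, -1, 10, -25, 61, -118, 193, -217, -14, 1031, -3947.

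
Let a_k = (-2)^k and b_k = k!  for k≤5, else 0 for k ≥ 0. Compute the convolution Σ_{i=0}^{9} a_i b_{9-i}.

1024

This is [x^9] in the product of the two ordinary generating functions.
Σ = 1·0 − 2·0 + 4·0 − 8·0 + 16·120 − 32·24 + 64·6 − 128·2 + 256·1 − 512·1 = 1024.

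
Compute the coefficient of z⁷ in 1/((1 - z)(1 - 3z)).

The denominator gives the recurrence a_n = 4a_(n−1) − 3a_(n−2) for n ≥ 2; the numerator fixes a_0 = 1, a_1 = 4.
Iterating: 1, 4, 13, 40, 121, 364, 1093, 3280, so a_7 = 3280.

3280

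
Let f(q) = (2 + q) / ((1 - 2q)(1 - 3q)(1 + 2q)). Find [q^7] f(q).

8827

The denominator gives the recurrence a_n = 3a_(n−1) + 4a_(n−2) − 12a_(n−3) for n ≥ 3; the numerator fixes a_0 = 2, a_1 = 7, a_2 = 29.
Iterating: 2, 7, 29, 91, 305, 931, 2921, 8827, so a_7 = 8827.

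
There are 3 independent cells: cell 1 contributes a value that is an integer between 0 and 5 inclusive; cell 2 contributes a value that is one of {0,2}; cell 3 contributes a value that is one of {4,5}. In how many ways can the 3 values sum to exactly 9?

4

The generating function for the choices is (1 + t + t² + t³ + t⁴ + t⁵)·(1 + t²)·(t⁴ + t⁵); the count is [t⁹].
(1 + t + t² + t³ + t⁴ + t⁵) has coefficients 1,1,1,1,1,1 for degrees 0…5.
(1 + t²) has coefficients 1,0,1,0,0,0,0,0,0,0 for degrees 0…9.
Finally multiplying by (t⁴ + t⁵), the product of all factors after the first has coefficients 0,0,0,0,1,1,1,1,0,0 for degrees 0…9.
[t⁹] = 1·0 + 1·0 + 1·1 + 1·1 + 1·1 + 1·1 = 4.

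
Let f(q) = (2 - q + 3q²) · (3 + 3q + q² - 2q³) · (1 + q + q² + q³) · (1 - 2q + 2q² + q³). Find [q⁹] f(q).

(2 - q + 3q²) has coefficients 2,-1,3 for degrees 0…2.
(3 + 3q + q² - 2q³) has coefficients 3,3,1,-2,0,0,0,0,0,0 for degrees 0…9.
Multiplying by (1 + q + q² + q³) gives running coefficients 3,6,7,5,2,-1,-2,0,0,0 for degrees 0…9.
Finally multiplying by (1 - 2q + 2q² + q³), the product of all factors after the first has coefficients 3,0,1,6,12,12,9,4,-5,-2 for degrees 0…9.
[q⁹] = 2·(-2) − 1·(-5) + 3·4 = 13.

13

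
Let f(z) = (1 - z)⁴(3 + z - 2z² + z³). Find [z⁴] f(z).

-17

(1 - z)⁴ has coefficients 1,-4,6,-4,1 for degrees 0…4.
(3 + z - 2z² + z³) has coefficients 3,1,-2,1,0 for degrees 0…4.
[z⁴] = 1·0 − 4·1 + 6·(-2) − 4·1 + 1·3 = -17.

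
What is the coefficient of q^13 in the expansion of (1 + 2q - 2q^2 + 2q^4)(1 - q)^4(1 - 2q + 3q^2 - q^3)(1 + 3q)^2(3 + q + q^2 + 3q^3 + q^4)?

(1 + 2q - 2q^2 + 2q^4) has coefficients 1,2,-2,0,2 for degrees 0…4.
(1 - q)^4 has coefficients 1,-4,6,-4,1,0,0,0,0,0,0,0,0,0 for degrees 0…13.
Multiplying by (1 - 2q + 3q^2 - q^3) gives running coefficients 1,-6,17,-29,31,-20,7,-1,0,0,0,0,0,0 for degrees 0…13.
Multiplying by (1 + 3q)^2 gives running coefficients 1,0,-10,19,10,-95,166,-139,57,-9,0,0,0,0 for degrees 0…13.
Finally multiplying by (3 + q + q^2 + 3q^3 + q^4), the product of all factors after the first has coefficients 3,1,-29,50,40,-286,460,-297,-77,294,-203,23,30,-9 for degrees 0…13.
[q^13] = 1·(-9) + 2·30 − 2·23 + 2·294 = 593.

593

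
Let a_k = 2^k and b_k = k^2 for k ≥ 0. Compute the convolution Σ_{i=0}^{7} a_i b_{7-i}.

The convolution is the t^7 coefficient of A(t)B(t).
Σ = 1·49 + 2·36 + 4·25 + 8·16 + 16·9 + 32·4 + 64·1 + 128·0 = 685.

685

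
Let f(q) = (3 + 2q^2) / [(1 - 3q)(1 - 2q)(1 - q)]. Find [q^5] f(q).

The denominator gives the recurrence a_n = 6a_(n−1) − 11a_(n−2) + 6a_(n−3) for n ≥ 3; the numerator fixes a_0 = 3, a_1 = 18, a_2 = 77.
Iterating: 3, 18, 77, 282, 953, 3078, so a_5 = 3078.

3078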